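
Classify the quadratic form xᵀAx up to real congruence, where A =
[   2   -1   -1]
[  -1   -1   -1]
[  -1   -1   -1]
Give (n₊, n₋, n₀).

step 0: pivot 2 → sign +
step 1: pivot -3/2 → sign −
step 2: row/col 2 already zero → sign 0
signature = (1, 1, 1)

Answer: (1, 1, 1)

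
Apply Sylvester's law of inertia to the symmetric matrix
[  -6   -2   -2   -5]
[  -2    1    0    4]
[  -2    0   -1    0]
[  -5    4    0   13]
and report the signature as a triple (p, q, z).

Answer: (1, 3, 0)

Derivation:
step 0: pivot -6 → sign −
step 1: pivot 5/3 → sign +
step 2: pivot -3/5 → sign −
step 3: pivot -3/2 → sign −
signature = (1, 3, 0)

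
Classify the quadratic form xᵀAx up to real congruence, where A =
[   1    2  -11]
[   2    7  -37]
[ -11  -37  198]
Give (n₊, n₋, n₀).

Answer: (3, 0, 0)

Derivation:
step 0: pivot 1 → sign +
step 1: pivot 3 → sign +
step 2: pivot 2 → sign +
signature = (3, 0, 0)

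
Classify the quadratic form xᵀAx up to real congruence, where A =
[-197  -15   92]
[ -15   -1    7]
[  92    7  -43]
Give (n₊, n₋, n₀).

step 0: pivot -197 → sign −
step 1: pivot 28/197 → sign +
step 2: pivot -1/28 → sign −
signature = (1, 2, 0)

Answer: (1, 2, 0)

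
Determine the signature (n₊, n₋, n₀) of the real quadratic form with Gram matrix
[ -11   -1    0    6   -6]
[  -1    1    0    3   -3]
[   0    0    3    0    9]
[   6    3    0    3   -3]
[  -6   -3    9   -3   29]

Answer: (3, 2, 0)

Derivation:
step 0: pivot -11 → sign −
step 1: pivot 12/11 → sign +
step 2: pivot 3 → sign +
step 3: pivot 3/4 → sign +
step 4: pivot -1 → sign −
signature = (3, 2, 0)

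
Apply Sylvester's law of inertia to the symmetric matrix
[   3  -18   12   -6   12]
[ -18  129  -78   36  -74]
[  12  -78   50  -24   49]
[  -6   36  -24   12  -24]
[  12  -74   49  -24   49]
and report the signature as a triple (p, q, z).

step 0: pivot 3 → sign +
step 1: pivot 21 → sign +
step 2: pivot 2/7 → sign +
step 3: pivot 1/6 → sign +
step 4: row/col 4 already zero → sign 0
signature = (4, 0, 1)

Answer: (4, 0, 1)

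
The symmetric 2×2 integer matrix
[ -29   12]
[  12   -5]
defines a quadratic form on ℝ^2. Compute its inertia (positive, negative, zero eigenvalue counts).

Answer: (0, 2, 0)

Derivation:
step 0: pivot -29 → sign −
step 1: pivot -1/29 → sign −
signature = (0, 2, 0)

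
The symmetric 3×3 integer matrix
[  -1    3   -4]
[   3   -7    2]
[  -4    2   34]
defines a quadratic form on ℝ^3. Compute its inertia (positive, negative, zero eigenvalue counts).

Answer: (1, 1, 1)

Derivation:
step 0: pivot -1 → sign −
step 1: pivot 2 → sign +
step 2: row/col 2 already zero → sign 0
signature = (1, 1, 1)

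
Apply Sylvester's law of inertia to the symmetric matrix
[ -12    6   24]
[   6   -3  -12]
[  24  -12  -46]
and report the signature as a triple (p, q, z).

Answer: (1, 1, 1)

Derivation:
step 0: pivot -12 → sign −
step 1: pivot 2 → sign +
step 2: row/col 2 already zero → sign 0
signature = (1, 1, 1)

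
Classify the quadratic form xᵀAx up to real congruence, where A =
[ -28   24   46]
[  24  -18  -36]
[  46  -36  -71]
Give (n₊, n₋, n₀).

Answer: (1, 1, 1)

Derivation:
step 0: pivot -28 → sign −
step 1: pivot 18/7 → sign +
step 2: row/col 2 already zero → sign 0
signature = (1, 1, 1)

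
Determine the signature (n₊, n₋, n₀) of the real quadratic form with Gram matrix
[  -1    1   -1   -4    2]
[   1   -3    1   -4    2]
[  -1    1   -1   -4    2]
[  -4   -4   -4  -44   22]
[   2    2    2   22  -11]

Answer: (1, 2, 2)

Derivation:
step 0: pivot -1 → sign −
step 1: pivot -2 → sign −
step 2: pivot 4 → sign +
step 3: row/col 3 already zero → sign 0
step 4: row/col 4 already zero → sign 0
signature = (1, 2, 2)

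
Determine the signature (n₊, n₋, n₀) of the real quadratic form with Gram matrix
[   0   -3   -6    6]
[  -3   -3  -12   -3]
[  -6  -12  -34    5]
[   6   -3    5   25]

step 0: pivot -3 → sign −
step 1: pivot 3 → sign +
step 2: pivot 2 → sign +
step 3: pivot 1/2 → sign +
signature = (3, 1, 0)

Answer: (3, 1, 0)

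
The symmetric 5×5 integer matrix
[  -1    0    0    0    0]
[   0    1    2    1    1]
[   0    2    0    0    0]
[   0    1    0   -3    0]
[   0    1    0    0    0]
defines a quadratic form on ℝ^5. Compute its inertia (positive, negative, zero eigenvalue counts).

step 0: pivot -1 → sign −
step 1: pivot 1 → sign +
step 2: pivot -4 → sign −
step 3: pivot -3 → sign −
step 4: row/col 4 already zero → sign 0
signature = (1, 3, 1)

Answer: (1, 3, 1)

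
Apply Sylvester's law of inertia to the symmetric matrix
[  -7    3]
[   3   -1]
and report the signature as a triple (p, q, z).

step 0: pivot -7 → sign −
step 1: pivot 2/7 → sign +
signature = (1, 1, 0)

Answer: (1, 1, 0)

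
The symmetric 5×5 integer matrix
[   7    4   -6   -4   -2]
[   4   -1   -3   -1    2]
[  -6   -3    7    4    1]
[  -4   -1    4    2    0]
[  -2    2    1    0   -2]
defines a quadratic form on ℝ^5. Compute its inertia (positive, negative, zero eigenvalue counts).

Answer: (3, 2, 0)

Derivation:
step 0: pivot 7 → sign +
step 1: pivot -23/7 → sign −
step 2: pivot 44/23 → sign +
step 3: pivot -3/44 → sign −
step 4: pivot 1 → sign +
signature = (3, 2, 0)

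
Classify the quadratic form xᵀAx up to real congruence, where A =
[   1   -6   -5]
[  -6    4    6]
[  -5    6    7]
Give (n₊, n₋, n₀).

Answer: (1, 1, 1)

Derivation:
step 0: pivot 1 → sign +
step 1: pivot -32 → sign −
step 2: row/col 2 already zero → sign 0
signature = (1, 1, 1)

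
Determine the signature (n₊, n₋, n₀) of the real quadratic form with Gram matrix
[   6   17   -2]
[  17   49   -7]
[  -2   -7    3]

step 0: pivot 6 → sign +
step 1: pivot 5/6 → sign +
step 2: pivot 1/5 → sign +
signature = (3, 0, 0)

Answer: (3, 0, 0)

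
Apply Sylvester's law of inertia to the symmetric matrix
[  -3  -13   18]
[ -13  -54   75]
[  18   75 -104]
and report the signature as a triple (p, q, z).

step 0: pivot -3 → sign −
step 1: pivot 7/3 → sign +
step 2: pivot 1/7 → sign +
signature = (2, 1, 0)

Answer: (2, 1, 0)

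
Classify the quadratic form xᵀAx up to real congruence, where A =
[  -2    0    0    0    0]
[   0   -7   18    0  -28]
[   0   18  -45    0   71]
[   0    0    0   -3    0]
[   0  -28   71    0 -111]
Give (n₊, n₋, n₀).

step 0: pivot -2 → sign −
step 1: pivot -7 → sign −
step 2: pivot 9/7 → sign +
step 3: pivot -3 → sign −
step 4: pivot 2/9 → sign +
signature = (2, 3, 0)

Answer: (2, 3, 0)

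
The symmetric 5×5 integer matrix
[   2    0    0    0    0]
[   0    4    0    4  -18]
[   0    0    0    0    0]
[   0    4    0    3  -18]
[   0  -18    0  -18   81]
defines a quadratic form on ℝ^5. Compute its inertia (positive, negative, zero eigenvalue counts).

Answer: (2, 1, 2)

Derivation:
step 0: pivot 2 → sign +
step 1: pivot 4 → sign +
step 2: pivot -1 → sign −
step 3: row/col 3 already zero → sign 0
step 4: row/col 4 already zero → sign 0
signature = (2, 1, 2)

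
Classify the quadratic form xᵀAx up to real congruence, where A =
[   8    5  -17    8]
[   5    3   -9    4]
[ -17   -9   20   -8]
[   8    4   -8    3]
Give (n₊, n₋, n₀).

step 0: pivot 8 → sign +
step 1: pivot -1/8 → sign −
step 2: pivot 5 → sign +
step 3: pivot -1/5 → sign −
signature = (2, 2, 0)

Answer: (2, 2, 0)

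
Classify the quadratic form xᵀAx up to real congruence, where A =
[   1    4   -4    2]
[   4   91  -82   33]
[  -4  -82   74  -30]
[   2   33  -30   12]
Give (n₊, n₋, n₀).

step 0: pivot 1 → sign +
step 1: pivot 75 → sign +
step 2: pivot -2/25 → sign −
step 3: pivot -1/3 → sign −
signature = (2, 2, 0)

Answer: (2, 2, 0)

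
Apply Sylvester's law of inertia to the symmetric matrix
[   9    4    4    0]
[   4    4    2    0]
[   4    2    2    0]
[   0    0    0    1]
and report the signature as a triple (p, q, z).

Answer: (4, 0, 0)

Derivation:
step 0: pivot 9 → sign +
step 1: pivot 20/9 → sign +
step 2: pivot 1/5 → sign +
step 3: pivot 1 → sign +
signature = (4, 0, 0)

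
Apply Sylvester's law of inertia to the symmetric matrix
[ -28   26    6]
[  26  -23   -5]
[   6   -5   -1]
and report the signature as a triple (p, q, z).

Answer: (1, 1, 1)

Derivation:
step 0: pivot -28 → sign −
step 1: pivot 8/7 → sign +
step 2: row/col 2 already zero → sign 0
signature = (1, 1, 1)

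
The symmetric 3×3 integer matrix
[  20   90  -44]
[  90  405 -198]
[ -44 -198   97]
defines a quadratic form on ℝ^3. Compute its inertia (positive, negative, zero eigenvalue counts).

Answer: (2, 0, 1)

Derivation:
step 0: pivot 20 → sign +
step 1: pivot 1/5 → sign +
step 2: row/col 2 already zero → sign 0
signature = (2, 0, 1)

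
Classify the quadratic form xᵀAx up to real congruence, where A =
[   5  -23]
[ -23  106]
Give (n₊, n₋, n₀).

Answer: (2, 0, 0)

Derivation:
step 0: pivot 5 → sign +
step 1: pivot 1/5 → sign +
signature = (2, 0, 0)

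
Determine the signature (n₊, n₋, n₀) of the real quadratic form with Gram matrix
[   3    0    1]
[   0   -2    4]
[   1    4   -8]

step 0: pivot 3 → sign +
step 1: pivot -2 → sign −
step 2: pivot -1/3 → sign −
signature = (1, 2, 0)

Answer: (1, 2, 0)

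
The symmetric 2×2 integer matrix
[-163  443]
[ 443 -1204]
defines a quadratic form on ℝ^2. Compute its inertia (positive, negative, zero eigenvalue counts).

Answer: (0, 2, 0)

Derivation:
step 0: pivot -163 → sign −
step 1: pivot -3/163 → sign −
signature = (0, 2, 0)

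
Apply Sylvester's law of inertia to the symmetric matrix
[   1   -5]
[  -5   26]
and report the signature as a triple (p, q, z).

step 0: pivot 1 → sign +
step 1: pivot 1 → sign +
signature = (2, 0, 0)

Answer: (2, 0, 0)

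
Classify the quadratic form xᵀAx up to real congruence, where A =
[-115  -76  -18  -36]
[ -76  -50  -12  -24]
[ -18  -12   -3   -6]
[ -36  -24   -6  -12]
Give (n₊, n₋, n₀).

step 0: pivot -115 → sign −
step 1: pivot 26/115 → sign +
step 2: pivot -3/13 → sign −
step 3: row/col 3 already zero → sign 0
signature = (1, 2, 1)

Answer: (1, 2, 1)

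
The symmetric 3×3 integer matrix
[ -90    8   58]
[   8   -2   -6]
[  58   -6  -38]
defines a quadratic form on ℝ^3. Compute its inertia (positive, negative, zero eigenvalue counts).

step 0: pivot -90 → sign −
step 1: pivot -58/45 → sign −
step 2: pivot -2/29 → sign −
signature = (0, 3, 0)

Answer: (0, 3, 0)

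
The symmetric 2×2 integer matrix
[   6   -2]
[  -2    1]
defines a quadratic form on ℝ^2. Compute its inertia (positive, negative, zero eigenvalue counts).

step 0: pivot 6 → sign +
step 1: pivot 1/3 → sign +
signature = (2, 0, 0)

Answer: (2, 0, 0)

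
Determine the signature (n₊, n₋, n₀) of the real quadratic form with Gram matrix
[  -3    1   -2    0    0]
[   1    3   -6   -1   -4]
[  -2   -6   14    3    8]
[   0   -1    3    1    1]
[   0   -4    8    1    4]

step 0: pivot -3 → sign −
step 1: pivot 10/3 → sign +
step 2: pivot 2 → sign +
step 3: pivot 1/5 → sign +
step 4: pivot -1 → sign −
signature = (3, 2, 0)

Answer: (3, 2, 0)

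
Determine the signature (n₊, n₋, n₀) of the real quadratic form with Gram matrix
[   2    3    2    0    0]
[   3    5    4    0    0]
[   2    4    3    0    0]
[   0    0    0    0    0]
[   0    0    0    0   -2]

step 0: pivot 2 → sign +
step 1: pivot 1/2 → sign +
step 2: pivot -1 → sign −
step 3: pivot -2 → sign −
step 4: row/col 4 already zero → sign 0
signature = (2, 2, 1)

Answer: (2, 2, 1)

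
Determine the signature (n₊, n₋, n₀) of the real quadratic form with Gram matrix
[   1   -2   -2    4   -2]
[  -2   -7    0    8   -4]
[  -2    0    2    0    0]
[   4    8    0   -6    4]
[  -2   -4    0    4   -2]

Answer: (3, 2, 0)

Derivation:
step 0: pivot 1 → sign +
step 1: pivot -11 → sign −
step 2: pivot -6/11 → sign −
step 3: pivot 10 → sign +
step 4: pivot 2/5 → sign +
signature = (3, 2, 0)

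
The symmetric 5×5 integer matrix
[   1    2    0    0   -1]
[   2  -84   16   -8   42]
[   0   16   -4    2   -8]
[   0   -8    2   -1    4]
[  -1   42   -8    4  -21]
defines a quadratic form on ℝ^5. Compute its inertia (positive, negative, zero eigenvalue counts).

step 0: pivot 1 → sign +
step 1: pivot -88 → sign −
step 2: pivot -12/11 → sign −
step 3: row/col 3 already zero → sign 0
step 4: row/col 4 already zero → sign 0
signature = (1, 2, 2)

Answer: (1, 2, 2)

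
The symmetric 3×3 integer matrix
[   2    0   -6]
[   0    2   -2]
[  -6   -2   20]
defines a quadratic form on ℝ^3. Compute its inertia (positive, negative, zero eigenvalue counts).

Answer: (2, 0, 1)

Derivation:
step 0: pivot 2 → sign +
step 1: pivot 2 → sign +
step 2: row/col 2 already zero → sign 0
signature = (2, 0, 1)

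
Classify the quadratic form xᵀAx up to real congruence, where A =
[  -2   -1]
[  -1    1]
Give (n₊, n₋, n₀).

Answer: (1, 1, 0)

Derivation:
step 0: pivot -2 → sign −
step 1: pivot 3/2 → sign +
signature = (1, 1, 0)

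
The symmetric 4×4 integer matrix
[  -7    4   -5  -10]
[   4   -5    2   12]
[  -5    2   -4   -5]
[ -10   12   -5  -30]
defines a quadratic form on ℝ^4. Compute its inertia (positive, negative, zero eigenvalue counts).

step 0: pivot -7 → sign −
step 1: pivot -19/7 → sign −
step 2: pivot -3/19 → sign −
step 3: pivot -1 → sign −
signature = (0, 4, 0)

Answer: (0, 4, 0)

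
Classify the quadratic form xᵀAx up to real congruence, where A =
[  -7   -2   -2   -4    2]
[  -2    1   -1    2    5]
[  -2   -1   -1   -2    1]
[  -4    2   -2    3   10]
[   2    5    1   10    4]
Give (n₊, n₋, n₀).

step 0: pivot -7 → sign −
step 1: pivot 11/7 → sign +
step 2: pivot -6/11 → sign −
step 3: pivot -1 → sign −
step 4: pivot -3 → sign −
signature = (1, 4, 0)

Answer: (1, 4, 0)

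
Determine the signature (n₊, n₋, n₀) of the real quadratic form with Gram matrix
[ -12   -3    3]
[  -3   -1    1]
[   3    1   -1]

Answer: (0, 2, 1)

Derivation:
step 0: pivot -12 → sign −
step 1: pivot -1/4 → sign −
step 2: row/col 2 already zero → sign 0
signature = (0, 2, 1)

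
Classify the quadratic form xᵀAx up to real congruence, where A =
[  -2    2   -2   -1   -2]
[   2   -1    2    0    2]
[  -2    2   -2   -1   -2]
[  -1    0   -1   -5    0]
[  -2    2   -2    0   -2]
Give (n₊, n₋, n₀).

step 0: pivot -2 → sign −
step 1: pivot 1 → sign +
step 2: pivot -11/2 → sign −
step 3: pivot 2/11 → sign +
step 4: row/col 4 already zero → sign 0
signature = (2, 2, 1)

Answer: (2, 2, 1)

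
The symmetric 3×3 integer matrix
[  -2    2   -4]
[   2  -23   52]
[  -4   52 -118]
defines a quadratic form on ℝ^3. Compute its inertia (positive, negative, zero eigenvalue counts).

Answer: (0, 3, 0)

Derivation:
step 0: pivot -2 → sign −
step 1: pivot -21 → sign −
step 2: pivot -2/7 → sign −
signature = (0, 3, 0)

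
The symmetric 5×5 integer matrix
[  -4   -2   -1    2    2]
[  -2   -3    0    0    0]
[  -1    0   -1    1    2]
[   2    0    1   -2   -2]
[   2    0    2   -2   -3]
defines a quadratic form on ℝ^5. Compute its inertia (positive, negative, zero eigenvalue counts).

Answer: (1, 4, 0)

Derivation:
step 0: pivot -4 → sign −
step 1: pivot -2 → sign −
step 2: pivot -5/8 → sign −
step 3: pivot -2/5 → sign −
step 4: pivot 1 → sign +
signature = (1, 4, 0)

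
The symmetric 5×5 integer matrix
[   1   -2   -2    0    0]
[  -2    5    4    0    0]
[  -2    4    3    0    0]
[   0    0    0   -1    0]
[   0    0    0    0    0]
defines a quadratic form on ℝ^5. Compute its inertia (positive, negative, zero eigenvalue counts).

step 0: pivot 1 → sign +
step 1: pivot 1 → sign +
step 2: pivot -1 → sign −
step 3: pivot -1 → sign −
step 4: row/col 4 already zero → sign 0
signature = (2, 2, 1)

Answer: (2, 2, 1)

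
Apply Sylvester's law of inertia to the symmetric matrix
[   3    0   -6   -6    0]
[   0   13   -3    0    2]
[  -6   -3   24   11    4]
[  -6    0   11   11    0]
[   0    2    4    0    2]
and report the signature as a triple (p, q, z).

step 0: pivot 3 → sign +
step 1: pivot 13 → sign +
step 2: pivot 147/13 → sign +
step 3: pivot -160/147 → sign −
step 4: pivot 3/40 → sign +
signature = (4, 1, 0)

Answer: (4, 1, 0)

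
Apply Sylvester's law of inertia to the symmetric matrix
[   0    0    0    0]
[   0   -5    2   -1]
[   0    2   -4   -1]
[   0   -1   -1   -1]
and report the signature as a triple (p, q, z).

Answer: (0, 3, 1)

Derivation:
step 0: pivot -5 → sign −
step 1: pivot -16/5 → sign −
step 2: pivot -3/16 → sign −
step 3: row/col 3 already zero → sign 0
signature = (0, 3, 1)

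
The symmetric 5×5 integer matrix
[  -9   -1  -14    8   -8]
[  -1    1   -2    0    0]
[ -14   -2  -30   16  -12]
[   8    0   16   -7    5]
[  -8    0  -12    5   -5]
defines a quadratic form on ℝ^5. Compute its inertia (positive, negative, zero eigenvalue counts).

step 0: pivot -9 → sign −
step 1: pivot 10/9 → sign +
step 2: pivot -42/5 → sign −
step 3: pivot 13/21 → sign +
step 4: pivot -6/13 → sign −
signature = (2, 3, 0)

Answer: (2, 3, 0)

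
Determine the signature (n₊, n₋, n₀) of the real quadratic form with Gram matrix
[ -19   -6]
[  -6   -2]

Answer: (0, 2, 0)

Derivation:
step 0: pivot -19 → sign −
step 1: pivot -2/19 → sign −
signature = (0, 2, 0)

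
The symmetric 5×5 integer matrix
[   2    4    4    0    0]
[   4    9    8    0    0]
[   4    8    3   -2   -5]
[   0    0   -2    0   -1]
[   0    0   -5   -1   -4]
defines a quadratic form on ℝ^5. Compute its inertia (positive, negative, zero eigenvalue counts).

step 0: pivot 2 → sign +
step 1: pivot 1 → sign +
step 2: pivot -5 → sign −
step 3: pivot 4/5 → sign +
step 4: pivot -1/4 → sign −
signature = (3, 2, 0)

Answer: (3, 2, 0)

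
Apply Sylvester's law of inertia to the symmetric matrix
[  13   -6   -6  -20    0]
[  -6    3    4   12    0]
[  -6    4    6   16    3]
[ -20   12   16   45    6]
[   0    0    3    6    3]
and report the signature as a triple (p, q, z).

Answer: (3, 2, 0)

Derivation:
step 0: pivot 13 → sign +
step 1: pivot 3/13 → sign +
step 2: pivot -10/3 → sign −
step 3: pivot 1/5 → sign +
step 4: pivot -3/2 → sign −
signature = (3, 2, 0)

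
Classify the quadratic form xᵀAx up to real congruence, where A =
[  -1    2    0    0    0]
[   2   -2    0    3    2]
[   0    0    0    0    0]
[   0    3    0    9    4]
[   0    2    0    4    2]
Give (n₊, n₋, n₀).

Answer: (2, 2, 1)

Derivation:
step 0: pivot -1 → sign −
step 1: pivot 2 → sign +
step 2: pivot 9/2 → sign +
step 3: pivot -2/9 → sign −
step 4: row/col 4 already zero → sign 0
signature = (2, 2, 1)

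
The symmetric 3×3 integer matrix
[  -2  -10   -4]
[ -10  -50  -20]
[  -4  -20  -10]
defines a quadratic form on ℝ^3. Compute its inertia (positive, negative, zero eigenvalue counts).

step 0: pivot -2 → sign −
step 1: pivot -2 → sign −
step 2: row/col 2 already zero → sign 0
signature = (0, 2, 1)

Answer: (0, 2, 1)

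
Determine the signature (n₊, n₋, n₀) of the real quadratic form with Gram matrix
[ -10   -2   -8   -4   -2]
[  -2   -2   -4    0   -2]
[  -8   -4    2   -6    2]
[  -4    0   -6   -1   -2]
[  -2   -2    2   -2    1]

step 0: pivot -10 → sign −
step 1: pivot -8/5 → sign −
step 2: pivot 12 → sign +
step 3: pivot -1/3 → sign −
step 4: row/col 4 already zero → sign 0
signature = (1, 3, 1)

Answer: (1, 3, 1)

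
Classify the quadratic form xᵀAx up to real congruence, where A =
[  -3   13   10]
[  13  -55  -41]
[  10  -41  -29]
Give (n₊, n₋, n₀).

Answer: (2, 1, 0)

Derivation:
step 0: pivot -3 → sign −
step 1: pivot 4/3 → sign +
step 2: pivot 1/4 → sign +
signature = (2, 1, 0)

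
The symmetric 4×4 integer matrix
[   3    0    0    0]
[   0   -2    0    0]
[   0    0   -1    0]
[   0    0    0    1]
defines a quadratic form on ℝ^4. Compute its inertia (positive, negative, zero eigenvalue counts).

step 0: pivot 3 → sign +
step 1: pivot -2 → sign −
step 2: pivot -1 → sign −
step 3: pivot 1 → sign +
signature = (2, 2, 0)

Answer: (2, 2, 0)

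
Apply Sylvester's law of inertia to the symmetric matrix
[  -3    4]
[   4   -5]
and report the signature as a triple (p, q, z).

step 0: pivot -3 → sign −
step 1: pivot 1/3 → sign +
signature = (1, 1, 0)

Answer: (1, 1, 0)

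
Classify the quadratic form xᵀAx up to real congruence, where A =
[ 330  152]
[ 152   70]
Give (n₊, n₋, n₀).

step 0: pivot 330 → sign +
step 1: pivot -2/165 → sign −
signature = (1, 1, 0)

Answer: (1, 1, 0)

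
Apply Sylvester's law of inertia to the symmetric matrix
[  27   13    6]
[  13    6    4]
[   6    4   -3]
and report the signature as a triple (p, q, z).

Answer: (2, 1, 0)

Derivation:
step 0: pivot 27 → sign +
step 1: pivot -7/27 → sign −
step 2: pivot 3/7 → sign +
signature = (2, 1, 0)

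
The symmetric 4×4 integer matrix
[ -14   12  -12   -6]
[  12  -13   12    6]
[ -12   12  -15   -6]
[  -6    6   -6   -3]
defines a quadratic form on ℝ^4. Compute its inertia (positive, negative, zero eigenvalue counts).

step 0: pivot -14 → sign −
step 1: pivot -19/7 → sign −
step 2: pivot -69/19 → sign −
step 3: pivot -3/23 → sign −
signature = (0, 4, 0)

Answer: (0, 4, 0)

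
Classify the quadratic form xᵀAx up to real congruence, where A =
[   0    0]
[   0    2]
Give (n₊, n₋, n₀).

step 0: pivot 2 → sign +
step 1: row/col 1 already zero → sign 0
signature = (1, 0, 1)

Answer: (1, 0, 1)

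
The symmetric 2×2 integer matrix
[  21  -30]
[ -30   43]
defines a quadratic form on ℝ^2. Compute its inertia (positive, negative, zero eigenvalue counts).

Answer: (2, 0, 0)

Derivation:
step 0: pivot 21 → sign +
step 1: pivot 1/7 → sign +
signature = (2, 0, 0)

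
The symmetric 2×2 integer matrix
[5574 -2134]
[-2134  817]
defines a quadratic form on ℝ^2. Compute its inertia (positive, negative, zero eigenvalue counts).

Answer: (2, 0, 0)

Derivation:
step 0: pivot 5574 → sign +
step 1: pivot 1/2787 → sign +
signature = (2, 0, 0)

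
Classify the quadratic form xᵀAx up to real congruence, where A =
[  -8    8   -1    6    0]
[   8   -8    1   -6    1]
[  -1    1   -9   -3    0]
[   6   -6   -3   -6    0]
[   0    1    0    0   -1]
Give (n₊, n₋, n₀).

Answer: (2, 3, 0)

Derivation:
step 0: pivot -8 → sign −
step 1: pivot -71/8 → sign −
step 2: pivot 6/71 → sign +
step 3: pivot -1 → sign −
step 4: pivot 1 → sign +
signature = (2, 3, 0)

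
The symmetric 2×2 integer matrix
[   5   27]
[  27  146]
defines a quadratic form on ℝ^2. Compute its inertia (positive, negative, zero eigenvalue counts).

step 0: pivot 5 → sign +
step 1: pivot 1/5 → sign +
signature = (2, 0, 0)

Answer: (2, 0, 0)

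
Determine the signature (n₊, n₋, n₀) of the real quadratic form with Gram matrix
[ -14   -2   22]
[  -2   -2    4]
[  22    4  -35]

step 0: pivot -14 → sign −
step 1: pivot -12/7 → sign −
step 2: row/col 2 already zero → sign 0
signature = (0, 2, 1)

Answer: (0, 2, 1)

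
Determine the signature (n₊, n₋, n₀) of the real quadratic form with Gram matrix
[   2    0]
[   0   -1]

step 0: pivot 2 → sign +
step 1: pivot -1 → sign −
signature = (1, 1, 0)

Answer: (1, 1, 0)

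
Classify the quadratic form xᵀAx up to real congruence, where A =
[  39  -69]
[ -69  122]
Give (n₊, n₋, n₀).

Answer: (1, 1, 0)

Derivation:
step 0: pivot 39 → sign +
step 1: pivot -1/13 → sign −
signature = (1, 1, 0)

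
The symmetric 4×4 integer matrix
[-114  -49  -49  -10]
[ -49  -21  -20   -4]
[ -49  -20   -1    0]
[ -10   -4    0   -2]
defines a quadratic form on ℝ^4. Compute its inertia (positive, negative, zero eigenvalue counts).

step 0: pivot -114 → sign −
step 1: pivot 7/114 → sign +
step 2: pivot 12/7 → sign +
step 3: pivot -3 → sign −
signature = (2, 2, 0)

Answer: (2, 2, 0)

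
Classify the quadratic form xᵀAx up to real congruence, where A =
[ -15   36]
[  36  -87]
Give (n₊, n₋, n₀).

step 0: pivot -15 → sign −
step 1: pivot -3/5 → sign −
signature = (0, 2, 0)

Answer: (0, 2, 0)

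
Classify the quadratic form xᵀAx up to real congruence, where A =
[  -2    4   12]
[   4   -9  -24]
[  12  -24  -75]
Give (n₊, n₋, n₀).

Answer: (0, 3, 0)

Derivation:
step 0: pivot -2 → sign −
step 1: pivot -1 → sign −
step 2: pivot -3 → sign −
signature = (0, 3, 0)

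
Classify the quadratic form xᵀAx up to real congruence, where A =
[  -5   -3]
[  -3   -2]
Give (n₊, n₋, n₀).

Answer: (0, 2, 0)

Derivation:
step 0: pivot -5 → sign −
step 1: pivot -1/5 → sign −
signature = (0, 2, 0)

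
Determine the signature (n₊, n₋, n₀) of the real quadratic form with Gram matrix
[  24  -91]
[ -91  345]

step 0: pivot 24 → sign +
step 1: pivot -1/24 → sign −
signature = (1, 1, 0)

Answer: (1, 1, 0)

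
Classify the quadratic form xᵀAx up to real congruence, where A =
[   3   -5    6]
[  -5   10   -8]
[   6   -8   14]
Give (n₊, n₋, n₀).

step 0: pivot 3 → sign +
step 1: pivot 5/3 → sign +
step 2: pivot -2/5 → sign −
signature = (2, 1, 0)

Answer: (2, 1, 0)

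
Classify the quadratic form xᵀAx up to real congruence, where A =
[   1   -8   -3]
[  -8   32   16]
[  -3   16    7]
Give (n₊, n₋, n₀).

step 0: pivot 1 → sign +
step 1: pivot -32 → sign −
step 2: row/col 2 already zero → sign 0
signature = (1, 1, 1)

Answer: (1, 1, 1)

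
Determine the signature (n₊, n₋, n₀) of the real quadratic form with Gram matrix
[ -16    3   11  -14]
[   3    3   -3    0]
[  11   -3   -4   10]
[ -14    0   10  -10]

Answer: (3, 1, 0)

Derivation:
step 0: pivot -16 → sign −
step 1: pivot 57/16 → sign +
step 2: pivot 63/19 → sign +
step 3: pivot 2/7 → sign +
signature = (3, 1, 0)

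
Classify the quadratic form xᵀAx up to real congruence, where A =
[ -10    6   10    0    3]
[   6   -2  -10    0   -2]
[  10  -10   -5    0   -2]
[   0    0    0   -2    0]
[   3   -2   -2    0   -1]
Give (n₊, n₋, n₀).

step 0: pivot -10 → sign −
step 1: pivot 8/5 → sign +
step 2: pivot -5 → sign −
step 3: pivot -2 → sign −
step 4: pivot -3/40 → sign −
signature = (1, 4, 0)

Answer: (1, 4, 0)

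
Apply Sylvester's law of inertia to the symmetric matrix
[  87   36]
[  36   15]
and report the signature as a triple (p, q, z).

Answer: (2, 0, 0)

Derivation:
step 0: pivot 87 → sign +
step 1: pivot 3/29 → sign +
signature = (2, 0, 0)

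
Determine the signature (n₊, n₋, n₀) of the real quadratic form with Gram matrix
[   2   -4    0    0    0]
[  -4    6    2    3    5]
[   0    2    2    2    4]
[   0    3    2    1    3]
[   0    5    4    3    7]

Answer: (2, 2, 1)

Derivation:
step 0: pivot 2 → sign +
step 1: pivot -2 → sign −
step 2: pivot 4 → sign +
step 3: pivot -3/4 → sign −
step 4: row/col 4 already zero → sign 0
signature = (2, 2, 1)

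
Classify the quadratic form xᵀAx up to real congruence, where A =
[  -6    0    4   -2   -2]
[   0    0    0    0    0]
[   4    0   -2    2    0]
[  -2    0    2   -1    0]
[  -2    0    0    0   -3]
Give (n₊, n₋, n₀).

Answer: (1, 3, 1)

Derivation:
step 0: pivot -6 → sign −
step 1: pivot 2/3 → sign +
step 2: pivot -1 → sign −
step 3: pivot -1 → sign −
step 4: row/col 4 already zero → sign 0
signature = (1, 3, 1)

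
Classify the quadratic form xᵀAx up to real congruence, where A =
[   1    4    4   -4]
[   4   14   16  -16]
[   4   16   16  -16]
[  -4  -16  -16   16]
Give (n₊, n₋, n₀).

Answer: (1, 1, 2)

Derivation:
step 0: pivot 1 → sign +
step 1: pivot -2 → sign −
step 2: row/col 2 already zero → sign 0
step 3: row/col 3 already zero → sign 0
signature = (1, 1, 2)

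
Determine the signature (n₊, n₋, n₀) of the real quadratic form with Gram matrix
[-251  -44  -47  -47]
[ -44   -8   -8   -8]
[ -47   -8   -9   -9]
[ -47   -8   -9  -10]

step 0: pivot -251 → sign −
step 1: pivot -72/251 → sign −
step 2: pivot -1 → sign −
step 3: row/col 3 already zero → sign 0
signature = (0, 3, 1)

Answer: (0, 3, 1)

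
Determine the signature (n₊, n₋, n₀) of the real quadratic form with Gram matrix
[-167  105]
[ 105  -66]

Answer: (1, 1, 0)

Derivation:
step 0: pivot -167 → sign −
step 1: pivot 3/167 → sign +
signature = (1, 1, 0)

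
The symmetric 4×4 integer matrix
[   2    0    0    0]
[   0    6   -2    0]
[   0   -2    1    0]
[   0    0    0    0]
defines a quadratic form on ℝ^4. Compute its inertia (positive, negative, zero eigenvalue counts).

Answer: (3, 0, 1)

Derivation:
step 0: pivot 2 → sign +
step 1: pivot 6 → sign +
step 2: pivot 1/3 → sign +
step 3: row/col 3 already zero → sign 0
signature = (3, 0, 1)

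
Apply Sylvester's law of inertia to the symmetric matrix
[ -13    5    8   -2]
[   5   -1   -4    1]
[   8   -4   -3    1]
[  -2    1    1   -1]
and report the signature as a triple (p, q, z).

Answer: (2, 2, 0)

Derivation:
step 0: pivot -13 → sign −
step 1: pivot 12/13 → sign +
step 2: pivot 1 → sign +
step 3: pivot -3/4 → sign −
signature = (2, 2, 0)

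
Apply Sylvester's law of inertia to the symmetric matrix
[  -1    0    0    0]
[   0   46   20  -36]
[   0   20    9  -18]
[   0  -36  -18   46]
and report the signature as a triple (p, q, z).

Answer: (2, 2, 0)

Derivation:
step 0: pivot -1 → sign −
step 1: pivot 46 → sign +
step 2: pivot 7/23 → sign +
step 3: pivot -2/7 → sign −
signature = (2, 2, 0)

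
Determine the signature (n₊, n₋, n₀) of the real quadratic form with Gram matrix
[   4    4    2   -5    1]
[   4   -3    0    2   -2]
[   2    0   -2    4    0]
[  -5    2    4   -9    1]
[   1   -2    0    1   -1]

Answer: (2, 2, 1)

Derivation:
step 0: pivot 4 → sign +
step 1: pivot -7 → sign −
step 2: pivot -17/7 → sign −
step 3: pivot 3/34 → sign +
step 4: row/col 4 already zero → sign 0
signature = (2, 2, 1)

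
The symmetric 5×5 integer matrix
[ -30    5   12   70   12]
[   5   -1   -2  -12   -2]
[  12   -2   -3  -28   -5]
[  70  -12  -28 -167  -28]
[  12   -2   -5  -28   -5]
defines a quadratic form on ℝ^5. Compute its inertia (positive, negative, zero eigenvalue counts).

step 0: pivot -30 → sign −
step 1: pivot -1/6 → sign −
step 2: pivot 9/5 → sign +
step 3: pivot -3 → sign −
step 4: pivot -2/9 → sign −
signature = (1, 4, 0)

Answer: (1, 4, 0)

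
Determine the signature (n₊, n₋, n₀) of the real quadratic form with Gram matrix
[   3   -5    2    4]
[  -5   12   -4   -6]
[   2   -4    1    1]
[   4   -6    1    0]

step 0: pivot 3 → sign +
step 1: pivot 11/3 → sign +
step 2: pivot -5/11 → sign −
step 3: pivot -1/5 → sign −
signature = (2, 2, 0)

Answer: (2, 2, 0)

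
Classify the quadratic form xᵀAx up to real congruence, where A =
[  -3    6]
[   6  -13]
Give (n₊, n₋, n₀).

Answer: (0, 2, 0)

Derivation:
step 0: pivot -3 → sign −
step 1: pivot -1 → sign −
signature = (0, 2, 0)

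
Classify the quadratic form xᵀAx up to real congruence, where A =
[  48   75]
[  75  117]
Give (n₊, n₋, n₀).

step 0: pivot 48 → sign +
step 1: pivot -3/16 → sign −
signature = (1, 1, 0)

Answer: (1, 1, 0)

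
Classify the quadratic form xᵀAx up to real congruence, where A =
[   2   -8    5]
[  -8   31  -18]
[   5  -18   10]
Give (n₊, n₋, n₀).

Answer: (2, 1, 0)

Derivation:
step 0: pivot 2 → sign +
step 1: pivot -1 → sign −
step 2: pivot 3/2 → sign +
signature = (2, 1, 0)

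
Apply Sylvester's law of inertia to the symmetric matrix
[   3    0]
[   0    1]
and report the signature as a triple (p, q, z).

step 0: pivot 3 → sign +
step 1: pivot 1 → sign +
signature = (2, 0, 0)

Answer: (2, 0, 0)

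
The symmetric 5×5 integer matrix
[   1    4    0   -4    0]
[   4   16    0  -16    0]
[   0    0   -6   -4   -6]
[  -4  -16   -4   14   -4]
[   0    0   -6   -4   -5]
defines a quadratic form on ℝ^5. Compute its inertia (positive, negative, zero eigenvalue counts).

step 0: pivot 1 → sign +
step 1: pivot -6 → sign −
step 2: pivot 2/3 → sign +
step 3: pivot 1 → sign +
step 4: row/col 4 already zero → sign 0
signature = (3, 1, 1)

Answer: (3, 1, 1)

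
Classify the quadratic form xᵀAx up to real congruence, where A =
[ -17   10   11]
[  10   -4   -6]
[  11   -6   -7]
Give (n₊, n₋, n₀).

Answer: (1, 1, 1)

Derivation:
step 0: pivot -17 → sign −
step 1: pivot 32/17 → sign +
step 2: row/col 2 already zero → sign 0
signature = (1, 1, 1)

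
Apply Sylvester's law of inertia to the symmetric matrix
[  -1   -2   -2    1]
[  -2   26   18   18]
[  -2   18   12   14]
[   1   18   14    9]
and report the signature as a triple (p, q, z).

step 0: pivot -1 → sign −
step 1: pivot 30 → sign +
step 2: pivot -2/15 → sign −
step 3: pivot 2 → sign +
signature = (2, 2, 0)

Answer: (2, 2, 0)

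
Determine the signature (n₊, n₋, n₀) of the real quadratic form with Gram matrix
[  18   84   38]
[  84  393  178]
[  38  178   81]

Answer: (3, 0, 0)

Derivation:
step 0: pivot 18 → sign +
step 1: pivot 1 → sign +
step 2: pivot 1/3 → sign +
signature = (3, 0, 0)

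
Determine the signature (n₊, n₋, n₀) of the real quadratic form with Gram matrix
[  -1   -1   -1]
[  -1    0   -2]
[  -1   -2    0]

step 0: pivot -1 → sign −
step 1: pivot 1 → sign +
step 2: row/col 2 already zero → sign 0
signature = (1, 1, 1)

Answer: (1, 1, 1)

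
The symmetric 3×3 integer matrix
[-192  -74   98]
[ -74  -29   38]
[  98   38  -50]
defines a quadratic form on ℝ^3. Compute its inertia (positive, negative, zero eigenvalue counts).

Answer: (1, 2, 0)

Derivation:
step 0: pivot -192 → sign −
step 1: pivot -23/48 → sign −
step 2: pivot 3/23 → sign +
signature = (1, 2, 0)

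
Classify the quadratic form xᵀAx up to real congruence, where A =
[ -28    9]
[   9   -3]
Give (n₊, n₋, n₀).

Answer: (0, 2, 0)

Derivation:
step 0: pivot -28 → sign −
step 1: pivot -3/28 → sign −
signature = (0, 2, 0)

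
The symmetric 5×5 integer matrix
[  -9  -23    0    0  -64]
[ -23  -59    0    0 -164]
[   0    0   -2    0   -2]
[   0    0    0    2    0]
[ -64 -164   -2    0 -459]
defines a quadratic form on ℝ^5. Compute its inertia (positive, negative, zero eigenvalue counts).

step 0: pivot -9 → sign −
step 1: pivot -2/9 → sign −
step 2: pivot -2 → sign −
step 3: pivot 2 → sign +
step 4: pivot -1 → sign −
signature = (1, 4, 0)

Answer: (1, 4, 0)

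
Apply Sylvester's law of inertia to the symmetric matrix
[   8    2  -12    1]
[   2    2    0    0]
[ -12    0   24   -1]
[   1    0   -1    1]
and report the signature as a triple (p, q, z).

Answer: (3, 1, 0)

Derivation:
step 0: pivot 8 → sign +
step 1: pivot 3/2 → sign +
step 2: pivot 5/6 → sign +
step 3: pivot -6/5 → sign −
signature = (3, 1, 0)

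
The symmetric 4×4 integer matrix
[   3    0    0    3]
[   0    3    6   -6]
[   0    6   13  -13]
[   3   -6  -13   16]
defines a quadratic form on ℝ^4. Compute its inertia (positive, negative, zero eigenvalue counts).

Answer: (3, 0, 1)

Derivation:
step 0: pivot 3 → sign +
step 1: pivot 3 → sign +
step 2: pivot 1 → sign +
step 3: row/col 3 already zero → sign 0
signature = (3, 0, 1)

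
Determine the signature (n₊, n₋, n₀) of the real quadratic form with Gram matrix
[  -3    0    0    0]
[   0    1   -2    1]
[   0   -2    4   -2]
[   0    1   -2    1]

step 0: pivot -3 → sign −
step 1: pivot 1 → sign +
step 2: row/col 2 already zero → sign 0
step 3: row/col 3 already zero → sign 0
signature = (1, 1, 2)

Answer: (1, 1, 2)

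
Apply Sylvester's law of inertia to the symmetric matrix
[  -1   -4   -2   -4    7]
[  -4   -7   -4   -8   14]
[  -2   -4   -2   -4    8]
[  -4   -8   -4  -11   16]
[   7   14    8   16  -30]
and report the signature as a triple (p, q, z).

step 0: pivot -1 → sign −
step 1: pivot 9 → sign +
step 2: pivot 2/9 → sign +
step 3: pivot -3 → sign −
step 4: pivot -3 → sign −
signature = (2, 3, 0)

Answer: (2, 3, 0)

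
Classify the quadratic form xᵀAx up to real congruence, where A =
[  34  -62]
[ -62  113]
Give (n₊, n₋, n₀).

step 0: pivot 34 → sign +
step 1: pivot -1/17 → sign −
signature = (1, 1, 0)

Answer: (1, 1, 0)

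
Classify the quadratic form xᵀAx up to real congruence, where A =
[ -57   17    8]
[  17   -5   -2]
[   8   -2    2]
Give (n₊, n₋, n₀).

step 0: pivot -57 → sign −
step 1: pivot 4/57 → sign +
step 2: pivot 1 → sign +
signature = (2, 1, 0)

Answer: (2, 1, 0)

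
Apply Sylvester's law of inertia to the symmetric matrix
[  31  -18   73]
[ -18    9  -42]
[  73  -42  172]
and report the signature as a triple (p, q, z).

Answer: (2, 1, 0)

Derivation:
step 0: pivot 31 → sign +
step 1: pivot -45/31 → sign −
step 2: pivot 1/5 → sign +
signature = (2, 1, 0)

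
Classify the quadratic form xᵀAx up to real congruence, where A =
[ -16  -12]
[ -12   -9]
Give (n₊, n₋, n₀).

step 0: pivot -16 → sign −
step 1: row/col 1 already zero → sign 0
signature = (0, 1, 1)

Answer: (0, 1, 1)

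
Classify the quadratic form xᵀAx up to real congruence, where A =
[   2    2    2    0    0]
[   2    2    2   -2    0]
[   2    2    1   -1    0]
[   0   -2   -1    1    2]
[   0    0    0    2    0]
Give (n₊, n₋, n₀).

Answer: (2, 2, 1)

Derivation:
step 0: pivot 2 → sign +
step 1: pivot -1 → sign −
step 2: pivot 2 → sign +
step 3: pivot -2 → sign −
step 4: row/col 4 already zero → sign 0
signature = (2, 2, 1)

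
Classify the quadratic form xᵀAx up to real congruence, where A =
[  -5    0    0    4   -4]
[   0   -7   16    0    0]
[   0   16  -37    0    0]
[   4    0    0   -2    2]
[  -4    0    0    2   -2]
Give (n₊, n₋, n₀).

Answer: (1, 3, 1)

Derivation:
step 0: pivot -5 → sign −
step 1: pivot -7 → sign −
step 2: pivot -3/7 → sign −
step 3: pivot 6/5 → sign +
step 4: row/col 4 already zero → sign 0
signature = (1, 3, 1)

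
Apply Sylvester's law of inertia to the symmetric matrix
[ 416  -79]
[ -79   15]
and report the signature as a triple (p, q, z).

Answer: (1, 1, 0)

Derivation:
step 0: pivot 416 → sign +
step 1: pivot -1/416 → sign −
signature = (1, 1, 0)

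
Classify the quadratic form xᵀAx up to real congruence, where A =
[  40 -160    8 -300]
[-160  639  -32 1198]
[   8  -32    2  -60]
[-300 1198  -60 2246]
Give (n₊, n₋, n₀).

Answer: (2, 1, 1)

Derivation:
step 0: pivot 40 → sign +
step 1: pivot -1 → sign −
step 2: pivot 2/5 → sign +
step 3: row/col 3 already zero → sign 0
signature = (2, 1, 1)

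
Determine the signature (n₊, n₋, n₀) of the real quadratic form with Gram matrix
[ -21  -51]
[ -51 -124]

step 0: pivot -21 → sign −
step 1: pivot -1/7 → sign −
signature = (0, 2, 0)

Answer: (0, 2, 0)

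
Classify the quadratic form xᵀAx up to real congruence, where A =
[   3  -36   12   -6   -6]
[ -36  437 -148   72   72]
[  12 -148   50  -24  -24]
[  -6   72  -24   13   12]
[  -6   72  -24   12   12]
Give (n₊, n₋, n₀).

step 0: pivot 3 → sign +
step 1: pivot 5 → sign +
step 2: pivot -6/5 → sign −
step 3: pivot 1 → sign +
step 4: row/col 4 already zero → sign 0
signature = (3, 1, 1)

Answer: (3, 1, 1)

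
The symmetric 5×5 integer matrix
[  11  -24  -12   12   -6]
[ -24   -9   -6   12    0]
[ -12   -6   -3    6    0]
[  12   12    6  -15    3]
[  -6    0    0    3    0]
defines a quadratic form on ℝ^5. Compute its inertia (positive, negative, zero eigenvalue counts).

Answer: (2, 3, 0)

Derivation:
step 0: pivot 11 → sign +
step 1: pivot -675/11 → sign −
step 2: pivot 59/75 → sign +
step 3: pivot -321/59 → sign −
step 4: pivot -3/107 → sign −
signature = (2, 3, 0)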